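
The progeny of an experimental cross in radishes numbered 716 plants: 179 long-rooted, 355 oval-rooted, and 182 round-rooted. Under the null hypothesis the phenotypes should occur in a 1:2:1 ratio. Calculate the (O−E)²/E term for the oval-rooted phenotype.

Total ratio parts = 4. Expected numbers out of 716:
  long-rooted: 716 × 1/4 = 179
  oval-rooted: 716 × 2/4 = 358
  round-rooted: 716 × 1/4 = 179
Contribution of oval-rooted: (355 − 358)² / 358 = 0.0251

0.025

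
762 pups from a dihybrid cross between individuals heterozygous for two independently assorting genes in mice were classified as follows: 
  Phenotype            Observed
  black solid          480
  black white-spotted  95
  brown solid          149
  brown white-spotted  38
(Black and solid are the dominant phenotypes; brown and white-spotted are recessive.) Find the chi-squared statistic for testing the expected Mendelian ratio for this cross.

24.408

A dihybrid F₂ with independent assortment and complete dominance at both loci gives a 9:3:3:1 phenotypic ratio.
Total ratio parts = 16. Expected numbers out of 762:
  black solid: 762 × 9/16 = 428.625
  black white-spotted: 762 × 3/16 = 142.875
  brown solid: 762 × 3/16 = 142.875
  brown white-spotted: 762 × 1/16 = 47.625
χ² = Σ (O − E)² / E
  black solid: (480 − 428.625)² / 428.625 = 6.1578
  black white-spotted: (95 − 142.875)² / 142.875 = 16.0421
  brown solid: (149 − 142.875)² / 142.875 = 0.2626
  brown white-spotted: (38 − 47.625)² / 47.625 = 1.9452
χ² = 6.1578 + 16.0421 + 0.2626 + 1.9452 = 24.4077 ≈ 24.408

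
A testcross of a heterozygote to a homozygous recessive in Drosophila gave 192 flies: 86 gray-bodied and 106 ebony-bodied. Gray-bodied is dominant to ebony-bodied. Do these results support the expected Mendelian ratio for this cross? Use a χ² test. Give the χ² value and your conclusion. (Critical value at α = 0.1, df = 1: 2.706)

A testcross of a heterozygote (Aa × aa) gives a 1:1 phenotypic ratio.
Expected counts for N = 192 under a 1:1 ratio (total parts = 2):
  gray-bodied: 192 × 1/2 = 96
  ebony-bodied: 192 × 1/2 = 96
χ² = Σ (O − E)² / E
  gray-bodied: (86 − 96)² / 96 = 1.0417
  ebony-bodied: (106 − 96)² / 96 = 1.0417
χ² = 1.0417 + 1.0417 = 2.0834 ≈ 2.083
Degrees of freedom = 2 − 1 = 1; critical value at α = 0.1 is 2.706.
Since 2.083 < 2.706, we fail to reject the null hypothesis — the data are consistent with the 1:1 ratio.

2.083; consistent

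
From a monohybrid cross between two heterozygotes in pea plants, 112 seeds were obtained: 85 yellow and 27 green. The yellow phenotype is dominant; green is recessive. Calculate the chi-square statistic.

0.048

For a monohybrid cross between heterozygotes with complete dominance, the expected phenotypic ratio is 3:1.
Under the 3:1 hypothesis (Σ ratio = 4, N = 112):
  yellow: 112 × 3/4 = 84
  green: 112 × 1/4 = 28
χ² = Σ (O − E)² / E
  yellow: (85 − 84)² / 84 = 0.0119
  green: (27 − 28)² / 28 = 0.0357
χ² = 0.0119 + 0.0357 = 0.0476 ≈ 0.048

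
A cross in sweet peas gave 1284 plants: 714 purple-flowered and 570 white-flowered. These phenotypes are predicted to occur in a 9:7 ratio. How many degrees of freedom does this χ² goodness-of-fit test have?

A goodness-of-fit test with 2 phenotype classes has df = 2 − 1 = 1.

1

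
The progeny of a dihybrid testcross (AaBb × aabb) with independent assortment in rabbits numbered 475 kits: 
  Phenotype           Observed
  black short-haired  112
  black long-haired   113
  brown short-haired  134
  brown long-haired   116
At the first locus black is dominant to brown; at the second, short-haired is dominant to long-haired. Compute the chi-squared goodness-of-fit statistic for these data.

A dihybrid testcross with independent assortment gives a 1:1:1:1 ratio.
Under the 1:1:1:1 hypothesis (Σ ratio = 4, N = 475):
  black short-haired: 475 × 1/4 = 118.75
  black long-haired: 475 × 1/4 = 118.75
  brown short-haired: 475 × 1/4 = 118.75
  brown long-haired: 475 × 1/4 = 118.75
χ² = Σ (O − E)² / E
  black short-haired: (112 − 118.75)² / 118.75 = 0.3837
  black long-haired: (113 − 118.75)² / 118.75 = 0.2784
  brown short-haired: (134 − 118.75)² / 118.75 = 1.9584
  brown long-haired: (116 − 118.75)² / 118.75 = 0.0637
χ² = 0.3837 + 0.2784 + 1.9584 + 0.0637 = 2.6842 ≈ 2.684

2.684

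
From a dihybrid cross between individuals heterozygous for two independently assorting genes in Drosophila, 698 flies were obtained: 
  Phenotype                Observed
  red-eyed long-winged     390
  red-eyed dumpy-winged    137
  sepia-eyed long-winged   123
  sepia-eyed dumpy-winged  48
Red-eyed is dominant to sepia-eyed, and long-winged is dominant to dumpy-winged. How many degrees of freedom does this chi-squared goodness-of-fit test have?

3

A dihybrid F₂ with independent assortment and complete dominance at both loci gives a 9:3:3:1 phenotypic ratio.
A goodness-of-fit test with 4 phenotype classes has df = 4 − 1 = 3.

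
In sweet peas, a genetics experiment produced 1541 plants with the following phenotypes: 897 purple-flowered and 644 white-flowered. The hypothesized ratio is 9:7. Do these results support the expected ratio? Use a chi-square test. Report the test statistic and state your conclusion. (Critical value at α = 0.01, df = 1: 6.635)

2.403; consistent

Expected counts for N = 1541 under a 9:7 ratio (total parts = 16):
  purple-flowered: 1541 × 9/16 = 866.8125
  white-flowered: 1541 × 7/16 = 674.1875
χ² = Σ (O − E)² / E
  purple-flowered: (897 − 866.8125)² / 866.8125 = 1.0513
  white-flowered: (644 − 674.1875)² / 674.1875 = 1.3517
χ² = 1.0513 + 1.3517 = 2.403
Degrees of freedom = 2 − 1 = 1; critical value at α = 0.01 is 6.635.
Since 2.403 < 6.635, we fail to reject the null hypothesis — the data are consistent with the 9:7 ratio.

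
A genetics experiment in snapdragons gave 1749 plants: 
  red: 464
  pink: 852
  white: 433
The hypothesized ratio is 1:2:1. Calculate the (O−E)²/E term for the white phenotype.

Total ratio parts = 4. Expected numbers out of 1749:
  red: 1749 × 1/4 = 437.25
  pink: 1749 × 2/4 = 874.5
  white: 1749 × 1/4 = 437.25
Contribution of white: (433 − 437.25)² / 437.25 = 0.0413

0.041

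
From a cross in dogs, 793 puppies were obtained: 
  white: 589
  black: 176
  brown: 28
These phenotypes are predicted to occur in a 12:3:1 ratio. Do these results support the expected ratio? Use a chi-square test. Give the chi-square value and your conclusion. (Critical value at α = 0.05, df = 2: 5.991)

14.454; not consistent

Expected counts for N = 793 under a 12:3:1 ratio (total parts = 16):
  white: 793 × 12/16 = 594.75
  black: 793 × 3/16 = 148.6875
  brown: 793 × 1/16 = 49.5625
χ² = Σ (O − E)² / E
  white: (589 − 594.75)² / 594.75 = 0.0556
  black: (176 − 148.6875)² / 148.6875 = 5.0171
  brown: (28 − 49.5625)² / 49.5625 = 9.3809
χ² = 0.0556 + 5.0171 + 9.3809 = 14.4536 ≈ 14.454
Degrees of freedom = 3 − 1 = 2; critical value at α = 0.05 is 5.991.
Since 14.454 > 5.991, we reject the null hypothesis — the data do not fit the 12:3:1 ratio.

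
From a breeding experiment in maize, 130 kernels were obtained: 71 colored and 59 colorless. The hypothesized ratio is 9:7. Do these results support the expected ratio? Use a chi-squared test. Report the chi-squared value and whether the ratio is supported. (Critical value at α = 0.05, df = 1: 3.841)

Total ratio parts = 16. Expected numbers out of 130:
  colored: 130 × 9/16 = 73.125
  colorless: 130 × 7/16 = 56.875
χ² = Σ (O − E)² / E
  colored: (71 − 73.125)² / 73.125 = 0.0618
  colorless: (59 − 56.875)² / 56.875 = 0.0794
χ² = 0.0618 + 0.0794 = 0.1412 ≈ 0.141
Degrees of freedom = 2 − 1 = 1; critical value at α = 0.05 is 3.841.
Since 0.141 < 3.841, we fail to reject the null hypothesis — the data are consistent with the 9:7 ratio.

0.141; consistent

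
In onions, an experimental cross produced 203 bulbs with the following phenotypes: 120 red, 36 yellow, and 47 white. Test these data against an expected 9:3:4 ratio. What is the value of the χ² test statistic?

Under the 9:3:4 hypothesis (Σ ratio = 16, N = 203):
  red: 203 × 9/16 = 114.1875
  yellow: 203 × 3/16 = 38.0625
  white: 203 × 4/16 = 50.75
χ² = Σ (O − E)² / E
  red: (120 − 114.1875)² / 114.1875 = 0.2959
  yellow: (36 − 38.0625)² / 38.0625 = 0.1118
  white: (47 − 50.75)² / 50.75 = 0.2771
χ² = 0.2959 + 0.1118 + 0.2771 = 0.6848 ≈ 0.685

0.685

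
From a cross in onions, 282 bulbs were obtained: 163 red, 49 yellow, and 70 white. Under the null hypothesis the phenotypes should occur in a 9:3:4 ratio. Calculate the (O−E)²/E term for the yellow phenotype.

The 9:3:4 ratio has 16 parts, so with N = 282 the expected counts are:
  red: 282 × 9/16 = 158.625
  yellow: 282 × 3/16 = 52.875
  white: 282 × 4/16 = 70.5
Contribution of yellow: (49 − 52.875)² / 52.875 = 0.2840

0.284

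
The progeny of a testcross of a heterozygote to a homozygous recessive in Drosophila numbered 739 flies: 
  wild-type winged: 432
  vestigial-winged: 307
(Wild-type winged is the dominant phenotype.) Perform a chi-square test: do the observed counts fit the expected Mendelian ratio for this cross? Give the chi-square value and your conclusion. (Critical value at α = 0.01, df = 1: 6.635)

A testcross of a heterozygote (Aa × aa) gives a 1:1 phenotypic ratio.
Total ratio parts = 2. Expected numbers out of 739:
  wild-type winged: 739 × 1/2 = 369.5
  vestigial-winged: 739 × 1/2 = 369.5
χ² = Σ (O − E)² / E
  wild-type winged: (432 − 369.5)² / 369.5 = 10.5717
  vestigial-winged: (307 − 369.5)² / 369.5 = 10.5717
χ² = 10.5717 + 10.5717 = 21.1434 ≈ 21.143
Degrees of freedom = 2 − 1 = 1; critical value at α = 0.01 is 6.635.
Since 21.143 > 6.635, we reject the null hypothesis — the data do not fit the 1:1 ratio.

21.143; not consistent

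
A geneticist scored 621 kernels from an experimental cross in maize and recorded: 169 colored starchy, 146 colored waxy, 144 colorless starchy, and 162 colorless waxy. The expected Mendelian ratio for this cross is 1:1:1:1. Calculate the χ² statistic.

2.878

Total ratio parts = 4. Expected numbers out of 621:
  colored starchy: 621 × 1/4 = 155.25
  colored waxy: 621 × 1/4 = 155.25
  colorless starchy: 621 × 1/4 = 155.25
  colorless waxy: 621 × 1/4 = 155.25
χ² = Σ (O − E)² / E
  colored starchy: (169 − 155.25)² / 155.25 = 1.2178
  colored waxy: (146 − 155.25)² / 155.25 = 0.5511
  colorless starchy: (144 − 155.25)² / 155.25 = 0.8152
  colorless waxy: (162 − 155.25)² / 155.25 = 0.2935
χ² = 1.2178 + 0.5511 + 0.8152 + 0.2935 = 2.8776 ≈ 2.878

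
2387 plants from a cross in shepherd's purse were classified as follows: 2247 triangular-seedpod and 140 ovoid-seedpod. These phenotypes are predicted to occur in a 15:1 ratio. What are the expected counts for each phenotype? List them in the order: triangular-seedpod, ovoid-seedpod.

2237.8125, 149.1875

Total ratio parts = 16. Expected numbers out of 2387:
  triangular-seedpod: 2387 × 15/16 = 2237.8125
  ovoid-seedpod: 2387 × 1/16 = 149.1875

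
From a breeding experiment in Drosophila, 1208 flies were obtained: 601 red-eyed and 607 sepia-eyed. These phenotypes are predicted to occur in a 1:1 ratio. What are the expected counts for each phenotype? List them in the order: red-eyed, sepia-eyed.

604, 604

Total ratio parts = 2. Expected numbers out of 1208:
  red-eyed: 1208 × 1/2 = 604
  sepia-eyed: 1208 × 1/2 = 604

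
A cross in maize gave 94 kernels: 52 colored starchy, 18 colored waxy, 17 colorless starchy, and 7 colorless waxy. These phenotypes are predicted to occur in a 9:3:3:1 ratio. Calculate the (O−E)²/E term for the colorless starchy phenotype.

0.022

Under the 9:3:3:1 hypothesis (Σ ratio = 16, N = 94):
  colored starchy: 94 × 9/16 = 52.875
  colored waxy: 94 × 3/16 = 17.625
  colorless starchy: 94 × 3/16 = 17.625
  colorless waxy: 94 × 1/16 = 5.875
Contribution of colorless starchy: (17 − 17.625)² / 17.625 = 0.0222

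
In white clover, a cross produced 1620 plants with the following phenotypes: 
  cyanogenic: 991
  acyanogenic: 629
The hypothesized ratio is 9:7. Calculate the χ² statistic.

15.953

Under the 9:7 hypothesis (Σ ratio = 16, N = 1620):
  cyanogenic: 1620 × 9/16 = 911.25
  acyanogenic: 1620 × 7/16 = 708.75
χ² = Σ (O − E)² / E
  cyanogenic: (991 − 911.25)² / 911.25 = 6.9795
  acyanogenic: (629 − 708.75)² / 708.75 = 8.9736
χ² = 6.9795 + 8.9736 = 15.9531 ≈ 15.953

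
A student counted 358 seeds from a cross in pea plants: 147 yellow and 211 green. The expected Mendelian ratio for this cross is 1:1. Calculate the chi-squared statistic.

11.441

Expected counts for N = 358 under a 1:1 ratio (total parts = 2):
  yellow: 358 × 1/2 = 179
  green: 358 × 1/2 = 179
χ² = Σ (O − E)² / E
  yellow: (147 − 179)² / 179 = 5.7207
  green: (211 − 179)² / 179 = 5.7207
χ² = 5.7207 + 5.7207 = 11.4414 ≈ 11.441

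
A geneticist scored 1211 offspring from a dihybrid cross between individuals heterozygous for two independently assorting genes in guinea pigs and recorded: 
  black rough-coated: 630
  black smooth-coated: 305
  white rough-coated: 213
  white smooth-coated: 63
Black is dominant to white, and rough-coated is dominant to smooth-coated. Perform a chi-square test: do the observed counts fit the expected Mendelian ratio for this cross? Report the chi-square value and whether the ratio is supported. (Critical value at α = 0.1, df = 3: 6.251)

33.596; not consistent

A dihybrid F₂ with independent assortment and complete dominance at both loci gives a 9:3:3:1 phenotypic ratio.
Under the 9:3:3:1 hypothesis (Σ ratio = 16, N = 1211):
  black rough-coated: 1211 × 9/16 = 681.1875
  black smooth-coated: 1211 × 3/16 = 227.0625
  white rough-coated: 1211 × 3/16 = 227.0625
  white smooth-coated: 1211 × 1/16 = 75.6875
χ² = Σ (O − E)² / E
  black rough-coated: (630 − 681.1875)² / 681.1875 = 3.8465
  black smooth-coated: (305 − 227.0625)² / 227.0625 = 26.7515
  white rough-coated: (213 − 227.0625)² / 227.0625 = 0.8709
  white smooth-coated: (63 − 75.6875)² / 75.6875 = 2.1268
χ² = 3.8465 + 26.7515 + 0.8709 + 2.1268 = 33.5957 ≈ 33.596
Degrees of freedom = 4 − 1 = 3; critical value at α = 0.1 is 6.251.
Since 33.596 > 6.251, we reject the null hypothesis — the data do not fit the 9:3:3:1 ratio.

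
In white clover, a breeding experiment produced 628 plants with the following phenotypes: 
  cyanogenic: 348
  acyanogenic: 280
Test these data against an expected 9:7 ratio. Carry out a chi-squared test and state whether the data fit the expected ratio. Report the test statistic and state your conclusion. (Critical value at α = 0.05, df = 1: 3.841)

The 9:7 ratio has 16 parts, so with N = 628 the expected counts are:
  cyanogenic: 628 × 9/16 = 353.25
  acyanogenic: 628 × 7/16 = 274.75
χ² = Σ (O − E)² / E
  cyanogenic: (348 − 353.25)² / 353.25 = 0.0780
  acyanogenic: (280 − 274.75)² / 274.75 = 0.1003
χ² = 0.0780 + 0.1003 = 0.1783 ≈ 0.178
Degrees of freedom = 2 − 1 = 1; critical value at α = 0.05 is 3.841.
Since 0.178 < 3.841, we fail to reject the null hypothesis — the data are consistent with the 9:7 ratio.

0.178; consistent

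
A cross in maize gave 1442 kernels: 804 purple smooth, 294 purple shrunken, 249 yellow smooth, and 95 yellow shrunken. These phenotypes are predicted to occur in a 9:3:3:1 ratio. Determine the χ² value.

4.080

Expected counts for N = 1442 under a 9:3:3:1 ratio (total parts = 16):
  purple smooth: 1442 × 9/16 = 811.125
  purple shrunken: 1442 × 3/16 = 270.375
  yellow smooth: 1442 × 3/16 = 270.375
  yellow shrunken: 1442 × 1/16 = 90.125
χ² = Σ (O − E)² / E
  purple smooth: (804 − 811.125)² / 811.125 = 0.0626
  purple shrunken: (294 − 270.375)² / 270.375 = 2.0643
  yellow smooth: (249 − 270.375)² / 270.375 = 1.6898
  yellow shrunken: (95 − 90.125)² / 90.125 = 0.2637
χ² = 0.0626 + 2.0643 + 1.6898 + 0.2637 = 4.0804 ≈ 4.080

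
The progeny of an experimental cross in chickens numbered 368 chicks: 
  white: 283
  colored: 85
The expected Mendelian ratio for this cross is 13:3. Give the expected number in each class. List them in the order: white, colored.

The 13:3 ratio has 16 parts, so with N = 368 the expected counts are:
  white: 368 × 13/16 = 299
  colored: 368 × 3/16 = 69

299, 69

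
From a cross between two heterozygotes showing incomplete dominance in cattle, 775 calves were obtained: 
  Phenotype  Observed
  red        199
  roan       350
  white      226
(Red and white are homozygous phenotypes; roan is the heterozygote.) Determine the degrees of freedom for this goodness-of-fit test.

2

With incomplete dominance, a heterozygote × heterozygote cross gives a 1:2:1 phenotypic ratio.
A goodness-of-fit test with 3 phenotype classes has df = 3 − 1 = 2.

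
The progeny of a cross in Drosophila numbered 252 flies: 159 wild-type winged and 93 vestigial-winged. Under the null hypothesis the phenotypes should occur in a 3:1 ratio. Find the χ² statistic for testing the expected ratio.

Total ratio parts = 4. Expected numbers out of 252:
  wild-type winged: 252 × 3/4 = 189
  vestigial-winged: 252 × 1/4 = 63
χ² = Σ (O − E)² / E
  wild-type winged: (159 − 189)² / 189 = 4.7619
  vestigial-winged: (93 − 63)² / 63 = 14.2857
χ² = 4.7619 + 14.2857 = 19.0476 ≈ 19.048

19.048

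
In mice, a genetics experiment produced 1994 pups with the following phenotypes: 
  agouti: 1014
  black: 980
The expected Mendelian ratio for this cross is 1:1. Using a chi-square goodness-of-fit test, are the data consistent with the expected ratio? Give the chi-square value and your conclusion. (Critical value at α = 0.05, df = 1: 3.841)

Expected counts for N = 1994 under a 1:1 ratio (total parts = 2):
  agouti: 1994 × 1/2 = 997
  black: 1994 × 1/2 = 997
χ² = Σ (O − E)² / E
  agouti: (1014 − 997)² / 997 = 0.2899
  black: (980 − 997)² / 997 = 0.2899
χ² = 0.2899 + 0.2899 = 0.5798 ≈ 0.580
Degrees of freedom = 2 − 1 = 1; critical value at α = 0.05 is 3.841.
Since 0.580 < 3.841, we fail to reject the null hypothesis — the data are consistent with the 1:1 ratio.

0.580; consistent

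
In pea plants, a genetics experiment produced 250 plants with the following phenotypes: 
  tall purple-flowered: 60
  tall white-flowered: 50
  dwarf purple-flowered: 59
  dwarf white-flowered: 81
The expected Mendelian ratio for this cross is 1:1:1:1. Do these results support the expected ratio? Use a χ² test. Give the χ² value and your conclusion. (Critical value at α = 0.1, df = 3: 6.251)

Under the 1:1:1:1 hypothesis (Σ ratio = 4, N = 250):
  tall purple-flowered: 250 × 1/4 = 62.5
  tall white-flowered: 250 × 1/4 = 62.5
  dwarf purple-flowered: 250 × 1/4 = 62.5
  dwarf white-flowered: 250 × 1/4 = 62.5
χ² = Σ (O − E)² / E
  tall purple-flowered: (60 − 62.5)² / 62.5 = 0.1000
  tall white-flowered: (50 − 62.5)² / 62.5 = 2.5000
  dwarf purple-flowered: (59 − 62.5)² / 62.5 = 0.1960
  dwarf white-flowered: (81 − 62.5)² / 62.5 = 5.4760
χ² = 0.1000 + 2.5000 + 0.1960 + 5.4760 = 8.272
Degrees of freedom = 4 − 1 = 3; critical value at α = 0.1 is 6.251.
Since 8.272 > 6.251, we reject the null hypothesis — the data do not fit the 1:1:1:1 ratio.

8.272; not consistent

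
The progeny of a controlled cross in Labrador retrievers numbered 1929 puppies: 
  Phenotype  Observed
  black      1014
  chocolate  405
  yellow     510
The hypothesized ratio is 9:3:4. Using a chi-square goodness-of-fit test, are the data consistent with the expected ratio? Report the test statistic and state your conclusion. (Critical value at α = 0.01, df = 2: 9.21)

11.438; not consistent

The 9:3:4 ratio has 16 parts, so with N = 1929 the expected counts are:
  black: 1929 × 9/16 = 1085.0625
  chocolate: 1929 × 3/16 = 361.6875
  yellow: 1929 × 4/16 = 482.25
χ² = Σ (O − E)² / E
  black: (1014 − 1085.0625)² / 1085.0625 = 4.6540
  chocolate: (405 − 361.6875)² / 361.6875 = 5.1867
  yellow: (510 − 482.25)² / 482.25 = 1.5968
χ² = 4.6540 + 5.1867 + 1.5968 = 11.4375 ≈ 11.438
Degrees of freedom = 3 − 1 = 2; critical value at α = 0.01 is 9.21.
Since 11.438 > 9.21, we reject the null hypothesis — the data do not fit the 9:3:4 ratio.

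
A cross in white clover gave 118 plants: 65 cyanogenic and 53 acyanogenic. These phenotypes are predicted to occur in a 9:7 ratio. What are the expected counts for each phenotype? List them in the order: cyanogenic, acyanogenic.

Under the 9:7 hypothesis (Σ ratio = 16, N = 118):
  cyanogenic: 118 × 9/16 = 66.375
  acyanogenic: 118 × 7/16 = 51.625

66.375, 51.625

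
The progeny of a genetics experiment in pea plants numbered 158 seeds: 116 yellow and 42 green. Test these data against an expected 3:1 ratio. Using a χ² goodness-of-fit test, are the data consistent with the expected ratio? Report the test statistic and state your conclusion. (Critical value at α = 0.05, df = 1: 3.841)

Total ratio parts = 4. Expected numbers out of 158:
  yellow: 158 × 3/4 = 118.5
  green: 158 × 1/4 = 39.5
χ² = Σ (O − E)² / E
  yellow: (116 − 118.5)² / 118.5 = 0.0527
  green: (42 − 39.5)² / 39.5 = 0.1582
χ² = 0.0527 + 0.1582 = 0.2109 ≈ 0.211
Degrees of freedom = 2 − 1 = 1; critical value at α = 0.05 is 3.841.
Since 0.211 < 3.841, we fail to reject the null hypothesis — the data are consistent with the 3:1 ratio.

0.211; consistent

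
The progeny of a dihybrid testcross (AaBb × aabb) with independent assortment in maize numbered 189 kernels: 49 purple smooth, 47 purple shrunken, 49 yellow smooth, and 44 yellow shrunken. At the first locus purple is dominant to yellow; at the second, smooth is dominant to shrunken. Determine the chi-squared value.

A dihybrid testcross with independent assortment gives a 1:1:1:1 ratio.
Expected counts for N = 189 under a 1:1:1:1 ratio (total parts = 4):
  purple smooth: 189 × 1/4 = 47.25
  purple shrunken: 189 × 1/4 = 47.25
  yellow smooth: 189 × 1/4 = 47.25
  yellow shrunken: 189 × 1/4 = 47.25
χ² = Σ (O − E)² / E
  purple smooth: (49 − 47.25)² / 47.25 = 0.0648
  purple shrunken: (47 − 47.25)² / 47.25 = 0.0013
  yellow smooth: (49 − 47.25)² / 47.25 = 0.0648
  yellow shrunken: (44 − 47.25)² / 47.25 = 0.2235
χ² = 0.0648 + 0.0013 + 0.0648 + 0.2235 = 0.3544 ≈ 0.354

0.354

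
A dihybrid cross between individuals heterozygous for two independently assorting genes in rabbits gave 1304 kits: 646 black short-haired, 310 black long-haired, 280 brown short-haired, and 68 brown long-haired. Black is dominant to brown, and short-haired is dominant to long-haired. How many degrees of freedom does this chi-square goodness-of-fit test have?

3

A dihybrid F₂ with independent assortment and complete dominance at both loci gives a 9:3:3:1 phenotypic ratio.
A goodness-of-fit test with 4 phenotype classes has df = 4 − 1 = 3.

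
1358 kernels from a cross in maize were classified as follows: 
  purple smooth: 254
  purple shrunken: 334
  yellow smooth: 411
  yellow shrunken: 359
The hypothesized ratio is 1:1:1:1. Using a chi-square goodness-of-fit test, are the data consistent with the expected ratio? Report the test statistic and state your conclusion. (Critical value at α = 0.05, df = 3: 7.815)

Expected counts for N = 1358 under a 1:1:1:1 ratio (total parts = 4):
  purple smooth: 1358 × 1/4 = 339.5
  purple shrunken: 1358 × 1/4 = 339.5
  yellow smooth: 1358 × 1/4 = 339.5
  yellow shrunken: 1358 × 1/4 = 339.5
χ² = Σ (O − E)² / E
  purple smooth: (254 − 339.5)² / 339.5 = 21.5324
  purple shrunken: (334 − 339.5)² / 339.5 = 0.0891
  yellow smooth: (411 − 339.5)² / 339.5 = 15.0582
  yellow shrunken: (359 − 339.5)² / 339.5 = 1.1200
χ² = 21.5324 + 0.0891 + 15.0582 + 1.1200 = 37.7997 ≈ 37.800
Degrees of freedom = 4 − 1 = 3; critical value at α = 0.05 is 7.815.
Since 37.800 > 7.815, we reject the null hypothesis — the data do not fit the 1:1:1:1 ratio.

37.800; not consistent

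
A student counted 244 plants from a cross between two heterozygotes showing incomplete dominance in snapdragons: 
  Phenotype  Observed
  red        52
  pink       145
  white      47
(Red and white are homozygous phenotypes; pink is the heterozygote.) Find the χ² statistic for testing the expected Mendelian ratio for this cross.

With incomplete dominance, a heterozygote × heterozygote cross gives a 1:2:1 phenotypic ratio.
Expected counts for N = 244 under a 1:2:1 ratio (total parts = 4):
  red: 244 × 1/4 = 61
  pink: 244 × 2/4 = 122
  white: 244 × 1/4 = 61
χ² = Σ (O − E)² / E
  red: (52 − 61)² / 61 = 1.3279
  pink: (145 − 122)² / 122 = 4.3361
  white: (47 − 61)² / 61 = 3.2131
χ² = 1.3279 + 4.3361 + 3.2131 = 8.8771 ≈ 8.877

8.877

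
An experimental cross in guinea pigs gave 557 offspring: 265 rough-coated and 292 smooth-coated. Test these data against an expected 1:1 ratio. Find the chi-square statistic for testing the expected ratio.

Expected counts for N = 557 under a 1:1 ratio (total parts = 2):
  rough-coated: 557 × 1/2 = 278.5
  smooth-coated: 557 × 1/2 = 278.5
χ² = Σ (O − E)² / E
  rough-coated: (265 − 278.5)² / 278.5 = 0.6544
  smooth-coated: (292 − 278.5)² / 278.5 = 0.6544
χ² = 0.6544 + 0.6544 = 1.3088 ≈ 1.309

1.309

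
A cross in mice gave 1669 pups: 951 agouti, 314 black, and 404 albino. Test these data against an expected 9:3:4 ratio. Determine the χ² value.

Under the 9:3:4 hypothesis (Σ ratio = 16, N = 1669):
  agouti: 1669 × 9/16 = 938.8125
  black: 1669 × 3/16 = 312.9375
  albino: 1669 × 4/16 = 417.25
χ² = Σ (O − E)² / E
  agouti: (951 − 938.8125)² / 938.8125 = 0.1582
  black: (314 − 312.9375)² / 312.9375 = 0.0036
  albino: (404 − 417.25)² / 417.25 = 0.4208
χ² = 0.1582 + 0.0036 + 0.4208 = 0.5826 ≈ 0.583

0.583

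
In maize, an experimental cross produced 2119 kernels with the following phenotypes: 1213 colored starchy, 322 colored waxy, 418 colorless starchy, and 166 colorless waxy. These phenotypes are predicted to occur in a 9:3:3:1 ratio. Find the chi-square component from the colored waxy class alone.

14.276

Total ratio parts = 16. Expected numbers out of 2119:
  colored starchy: 2119 × 9/16 = 1191.9375
  colored waxy: 2119 × 3/16 = 397.3125
  colorless starchy: 2119 × 3/16 = 397.3125
  colorless waxy: 2119 × 1/16 = 132.4375
Contribution of colored waxy: (322 − 397.3125)² / 397.3125 = 14.2758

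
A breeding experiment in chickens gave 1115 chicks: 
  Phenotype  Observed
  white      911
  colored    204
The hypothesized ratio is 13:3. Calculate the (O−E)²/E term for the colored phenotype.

0.123

Under the 13:3 hypothesis (Σ ratio = 16, N = 1115):
  white: 1115 × 13/16 = 905.9375
  colored: 1115 × 3/16 = 209.0625
Contribution of colored: (204 − 209.0625)² / 209.0625 = 0.1226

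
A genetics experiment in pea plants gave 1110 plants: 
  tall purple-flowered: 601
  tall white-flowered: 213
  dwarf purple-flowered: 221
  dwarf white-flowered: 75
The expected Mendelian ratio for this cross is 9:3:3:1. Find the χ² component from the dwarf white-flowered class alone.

The 9:3:3:1 ratio has 16 parts, so with N = 1110 the expected counts are:
  tall purple-flowered: 1110 × 9/16 = 624.375
  tall white-flowered: 1110 × 3/16 = 208.125
  dwarf purple-flowered: 1110 × 3/16 = 208.125
  dwarf white-flowered: 1110 × 1/16 = 69.375
Contribution of dwarf white-flowered: (75 − 69.375)² / 69.375 = 0.4561

0.456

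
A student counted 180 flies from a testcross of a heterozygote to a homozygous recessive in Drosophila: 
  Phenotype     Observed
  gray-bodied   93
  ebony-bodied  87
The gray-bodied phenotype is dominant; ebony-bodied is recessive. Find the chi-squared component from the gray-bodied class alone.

0.100

A testcross of a heterozygote (Aa × aa) gives a 1:1 phenotypic ratio.
Under the 1:1 hypothesis (Σ ratio = 2, N = 180):
  gray-bodied: 180 × 1/2 = 90
  ebony-bodied: 180 × 1/2 = 90
Contribution of gray-bodied: (93 − 90)² / 90 = 0.1000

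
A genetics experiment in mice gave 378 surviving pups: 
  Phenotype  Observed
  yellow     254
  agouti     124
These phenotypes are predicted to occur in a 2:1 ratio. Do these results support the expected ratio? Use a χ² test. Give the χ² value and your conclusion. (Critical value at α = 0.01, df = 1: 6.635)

Expected counts for N = 378 under a 2:1 ratio (total parts = 3):
  yellow: 378 × 2/3 = 252
  agouti: 378 × 1/3 = 126
χ² = Σ (O − E)² / E
  yellow: (254 − 252)² / 252 = 0.0159
  agouti: (124 − 126)² / 126 = 0.0317
χ² = 0.0159 + 0.0317 = 0.0476 ≈ 0.048
Degrees of freedom = 2 − 1 = 1; critical value at α = 0.01 is 6.635.
Since 0.048 < 6.635, we fail to reject the null hypothesis — the data are consistent with the 2:1 ratio.

0.048; consistent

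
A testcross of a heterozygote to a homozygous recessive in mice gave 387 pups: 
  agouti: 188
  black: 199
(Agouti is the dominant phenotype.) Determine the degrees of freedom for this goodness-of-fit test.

A testcross of a heterozygote (Aa × aa) gives a 1:1 phenotypic ratio.
A goodness-of-fit test with 2 phenotype classes has df = 2 − 1 = 1.

1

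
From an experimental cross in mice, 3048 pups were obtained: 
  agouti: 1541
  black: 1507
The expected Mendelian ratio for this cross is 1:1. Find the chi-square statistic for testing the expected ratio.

0.379

Under the 1:1 hypothesis (Σ ratio = 2, N = 3048):
  agouti: 3048 × 1/2 = 1524
  black: 3048 × 1/2 = 1524
χ² = Σ (O − E)² / E
  agouti: (1541 − 1524)² / 1524 = 0.1896
  black: (1507 − 1524)² / 1524 = 0.1896
χ² = 0.1896 + 0.1896 = 0.3792 ≈ 0.379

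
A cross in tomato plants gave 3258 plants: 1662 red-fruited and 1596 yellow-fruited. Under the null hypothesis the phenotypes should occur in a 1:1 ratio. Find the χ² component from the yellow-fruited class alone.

0.669

Under the 1:1 hypothesis (Σ ratio = 2, N = 3258):
  red-fruited: 3258 × 1/2 = 1629
  yellow-fruited: 3258 × 1/2 = 1629
Contribution of yellow-fruited: (1596 − 1629)² / 1629 = 0.6685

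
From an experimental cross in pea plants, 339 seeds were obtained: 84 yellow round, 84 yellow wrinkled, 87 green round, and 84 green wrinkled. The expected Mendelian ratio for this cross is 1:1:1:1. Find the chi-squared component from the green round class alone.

Expected counts for N = 339 under a 1:1:1:1 ratio (total parts = 4):
  yellow round: 339 × 1/4 = 84.75
  yellow wrinkled: 339 × 1/4 = 84.75
  green round: 339 × 1/4 = 84.75
  green wrinkled: 339 × 1/4 = 84.75
Contribution of green round: (87 − 84.75)² / 84.75 = 0.0597

0.060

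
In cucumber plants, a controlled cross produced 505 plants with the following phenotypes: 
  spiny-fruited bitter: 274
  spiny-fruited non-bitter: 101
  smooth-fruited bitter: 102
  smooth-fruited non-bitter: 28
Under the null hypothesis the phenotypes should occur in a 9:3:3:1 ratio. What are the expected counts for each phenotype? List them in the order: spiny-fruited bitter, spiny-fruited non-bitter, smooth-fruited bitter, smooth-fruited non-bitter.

The 9:3:3:1 ratio has 16 parts, so with N = 505 the expected counts are:
  spiny-fruited bitter: 505 × 9/16 = 284.0625
  spiny-fruited non-bitter: 505 × 3/16 = 94.6875
  smooth-fruited bitter: 505 × 3/16 = 94.6875
  smooth-fruited non-bitter: 505 × 1/16 = 31.5625

284.0625, 94.6875, 94.6875, 31.5625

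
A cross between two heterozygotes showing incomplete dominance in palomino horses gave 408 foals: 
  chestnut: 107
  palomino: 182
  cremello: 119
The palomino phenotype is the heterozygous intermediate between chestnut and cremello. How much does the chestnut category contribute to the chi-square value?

With incomplete dominance, a heterozygote × heterozygote cross gives a 1:2:1 phenotypic ratio.
Total ratio parts = 4. Expected numbers out of 408:
  chestnut: 408 × 1/4 = 102
  palomino: 408 × 2/4 = 204
  cremello: 408 × 1/4 = 102
Contribution of chestnut: (107 − 102)² / 102 = 0.2451

0.245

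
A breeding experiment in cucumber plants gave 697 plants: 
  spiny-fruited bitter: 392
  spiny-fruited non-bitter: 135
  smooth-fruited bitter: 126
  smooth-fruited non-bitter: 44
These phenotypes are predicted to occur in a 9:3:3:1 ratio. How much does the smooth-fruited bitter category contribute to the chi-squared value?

The 9:3:3:1 ratio has 16 parts, so with N = 697 the expected counts are:
  spiny-fruited bitter: 697 × 9/16 = 392.0625
  spiny-fruited non-bitter: 697 × 3/16 = 130.6875
  smooth-fruited bitter: 697 × 3/16 = 130.6875
  smooth-fruited non-bitter: 697 × 1/16 = 43.5625
Contribution of smooth-fruited bitter: (126 − 130.6875)² / 130.6875 = 0.1681

0.168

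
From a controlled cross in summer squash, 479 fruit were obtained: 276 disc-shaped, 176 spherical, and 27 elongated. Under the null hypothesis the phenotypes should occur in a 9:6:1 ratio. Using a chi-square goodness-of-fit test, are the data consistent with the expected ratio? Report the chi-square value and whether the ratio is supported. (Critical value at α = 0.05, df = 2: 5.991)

0.521; consistent

Total ratio parts = 16. Expected numbers out of 479:
  disc-shaped: 479 × 9/16 = 269.4375
  spherical: 479 × 6/16 = 179.625
  elongated: 479 × 1/16 = 29.9375
χ² = Σ (O − E)² / E
  disc-shaped: (276 − 269.4375)² / 269.4375 = 0.1598
  spherical: (176 − 179.625)² / 179.625 = 0.0732
  elongated: (27 − 29.9375)² / 29.9375 = 0.2882
χ² = 0.1598 + 0.0732 + 0.2882 = 0.5212 ≈ 0.521
Degrees of freedom = 3 − 1 = 2; critical value at α = 0.05 is 5.991.
Since 0.521 < 5.991, we fail to reject the null hypothesis — the data are consistent with the 9:6:1 ratio.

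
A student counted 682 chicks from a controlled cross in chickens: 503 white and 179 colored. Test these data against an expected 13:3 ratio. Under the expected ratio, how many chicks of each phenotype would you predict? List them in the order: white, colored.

554.125, 127.875

Under the 13:3 hypothesis (Σ ratio = 16, N = 682):
  white: 682 × 13/16 = 554.125
  colored: 682 × 3/16 = 127.875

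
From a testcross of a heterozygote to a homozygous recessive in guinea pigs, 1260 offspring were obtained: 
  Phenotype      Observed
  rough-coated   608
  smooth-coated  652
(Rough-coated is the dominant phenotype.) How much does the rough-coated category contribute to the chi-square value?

A testcross of a heterozygote (Aa × aa) gives a 1:1 phenotypic ratio.
The 1:1 ratio has 2 parts, so with N = 1260 the expected counts are:
  rough-coated: 1260 × 1/2 = 630
  smooth-coated: 1260 × 1/2 = 630
Contribution of rough-coated: (608 − 630)² / 630 = 0.7683

0.768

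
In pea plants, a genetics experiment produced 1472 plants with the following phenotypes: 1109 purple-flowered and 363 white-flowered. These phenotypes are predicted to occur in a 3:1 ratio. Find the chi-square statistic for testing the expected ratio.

Under the 3:1 hypothesis (Σ ratio = 4, N = 1472):
  purple-flowered: 1472 × 3/4 = 1104
  white-flowered: 1472 × 1/4 = 368
χ² = Σ (O − E)² / E
  purple-flowered: (1109 − 1104)² / 1104 = 0.0226
  white-flowered: (363 − 368)² / 368 = 0.0679
χ² = 0.0226 + 0.0679 = 0.0905 ≈ 0.091

0.091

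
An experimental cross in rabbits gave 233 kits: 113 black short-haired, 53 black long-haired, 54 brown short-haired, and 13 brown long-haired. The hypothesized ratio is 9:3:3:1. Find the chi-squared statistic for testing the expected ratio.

7.076

Total ratio parts = 16. Expected numbers out of 233:
  black short-haired: 233 × 9/16 = 131.0625
  black long-haired: 233 × 3/16 = 43.6875
  brown short-haired: 233 × 3/16 = 43.6875
  brown long-haired: 233 × 1/16 = 14.5625
χ² = Σ (O − E)² / E
  black short-haired: (113 − 131.0625)² / 131.0625 = 2.4893
  black long-haired: (53 − 43.6875)² / 43.6875 = 1.9851
  brown short-haired: (54 − 43.6875)² / 43.6875 = 2.4343
  brown long-haired: (13 − 14.5625)² / 14.5625 = 0.1677
χ² = 2.4893 + 1.9851 + 2.4343 + 0.1677 = 7.0764 ≈ 7.076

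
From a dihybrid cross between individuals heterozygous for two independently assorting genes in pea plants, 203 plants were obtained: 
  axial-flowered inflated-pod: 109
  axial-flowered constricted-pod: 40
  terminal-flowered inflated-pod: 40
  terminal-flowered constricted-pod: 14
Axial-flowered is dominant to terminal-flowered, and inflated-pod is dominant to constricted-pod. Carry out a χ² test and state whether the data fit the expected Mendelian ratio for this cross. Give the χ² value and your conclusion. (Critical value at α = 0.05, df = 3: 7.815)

A dihybrid F₂ with independent assortment and complete dominance at both loci gives a 9:3:3:1 phenotypic ratio.
The 9:3:3:1 ratio has 16 parts, so with N = 203 the expected counts are:
  axial-flowered inflated-pod: 203 × 9/16 = 114.1875
  axial-flowered constricted-pod: 203 × 3/16 = 38.0625
  terminal-flowered inflated-pod: 203 × 3/16 = 38.0625
  terminal-flowered constricted-pod: 203 × 1/16 = 12.6875
χ² = Σ (O − E)² / E
  axial-flowered inflated-pod: (109 − 114.1875)² / 114.1875 = 0.2357
  axial-flowered constricted-pod: (40 − 38.0625)² / 38.0625 = 0.0986
  terminal-flowered inflated-pod: (40 − 38.0625)² / 38.0625 = 0.0986
  terminal-flowered constricted-pod: (14 − 12.6875)² / 12.6875 = 0.1358
χ² = 0.2357 + 0.0986 + 0.0986 + 0.1358 = 0.5687 ≈ 0.569
Degrees of freedom = 4 − 1 = 3; critical value at α = 0.05 is 7.815.
Since 0.569 < 7.815, we fail to reject the null hypothesis — the data are consistent with the 9:3:3:1 ratio.

0.569; consistent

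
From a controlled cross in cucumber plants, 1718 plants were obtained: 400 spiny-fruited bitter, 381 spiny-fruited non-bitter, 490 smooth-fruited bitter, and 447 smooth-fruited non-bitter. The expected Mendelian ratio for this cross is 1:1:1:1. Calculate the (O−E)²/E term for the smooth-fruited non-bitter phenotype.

The 1:1:1:1 ratio has 4 parts, so with N = 1718 the expected counts are:
  spiny-fruited bitter: 1718 × 1/4 = 429.5
  spiny-fruited non-bitter: 1718 × 1/4 = 429.5
  smooth-fruited bitter: 1718 × 1/4 = 429.5
  smooth-fruited non-bitter: 1718 × 1/4 = 429.5
Contribution of smooth-fruited non-bitter: (447 − 429.5)² / 429.5 = 0.7130

0.713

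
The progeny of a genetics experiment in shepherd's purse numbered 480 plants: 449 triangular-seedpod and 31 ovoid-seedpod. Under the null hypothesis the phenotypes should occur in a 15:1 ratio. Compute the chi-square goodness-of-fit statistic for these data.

Expected counts for N = 480 under a 15:1 ratio (total parts = 16):
  triangular-seedpod: 480 × 15/16 = 450
  ovoid-seedpod: 480 × 1/16 = 30
χ² = Σ (O − E)² / E
  triangular-seedpod: (449 − 450)² / 450 = 0.0022
  ovoid-seedpod: (31 − 30)² / 30 = 0.0333
χ² = 0.0022 + 0.0333 = 0.0355 ≈ 0.036

0.036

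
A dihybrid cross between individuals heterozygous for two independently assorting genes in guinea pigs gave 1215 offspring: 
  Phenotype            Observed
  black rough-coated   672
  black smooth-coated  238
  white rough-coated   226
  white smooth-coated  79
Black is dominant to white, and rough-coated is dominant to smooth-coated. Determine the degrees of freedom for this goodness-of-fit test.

3

A dihybrid F₂ with independent assortment and complete dominance at both loci gives a 9:3:3:1 phenotypic ratio.
A goodness-of-fit test with 4 phenotype classes has df = 4 − 1 = 3.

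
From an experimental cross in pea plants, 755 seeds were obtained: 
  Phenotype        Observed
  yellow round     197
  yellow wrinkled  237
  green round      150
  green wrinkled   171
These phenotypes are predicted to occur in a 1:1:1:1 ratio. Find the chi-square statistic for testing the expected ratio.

22.319

Under the 1:1:1:1 hypothesis (Σ ratio = 4, N = 755):
  yellow round: 755 × 1/4 = 188.75
  yellow wrinkled: 755 × 1/4 = 188.75
  green round: 755 × 1/4 = 188.75
  green wrinkled: 755 × 1/4 = 188.75
χ² = Σ (O − E)² / E
  yellow round: (197 − 188.75)² / 188.75 = 0.3606
  yellow wrinkled: (237 − 188.75)² / 188.75 = 12.3341
  green round: (150 − 188.75)² / 188.75 = 7.9553
  green wrinkled: (171 − 188.75)² / 188.75 = 1.6692
χ² = 0.3606 + 12.3341 + 7.9553 + 1.6692 = 22.3192 ≈ 22.319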